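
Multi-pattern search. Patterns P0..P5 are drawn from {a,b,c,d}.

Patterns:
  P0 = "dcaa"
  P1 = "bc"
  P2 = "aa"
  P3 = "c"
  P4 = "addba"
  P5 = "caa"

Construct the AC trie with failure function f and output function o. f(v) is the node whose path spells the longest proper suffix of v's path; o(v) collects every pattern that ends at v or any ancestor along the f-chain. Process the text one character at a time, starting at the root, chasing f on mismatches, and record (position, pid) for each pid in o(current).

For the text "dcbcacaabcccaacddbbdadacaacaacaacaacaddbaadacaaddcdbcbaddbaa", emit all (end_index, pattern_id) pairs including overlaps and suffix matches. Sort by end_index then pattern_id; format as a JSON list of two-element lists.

Build:
Trie (insert patterns):
  n0 'ε': a→7 b→5 c→9 d→1
  n1 'd': c→2
  n2 'dc': a→3
  n3 'dca': a→4
  n4 'dcaa': ·  ←P0
  n5 'b': c→6
  n6 'bc': ·  ←P1
  n7 'a': a→8 d→10
  n8 'aa': ·  ←P2
  n9 'c': a→14  ←P3
  n10 'ad': d→11
  n11 'add': b→12
  n12 'addb': a→13
  n13 'addba': ·  ←P4
  n14 'ca': a→15
  n15 'caa': ·  ←P5

Failure links (BFS by depth):
  n1('d'): parent n0 fail=0; on 'd' 0 → fail=0;  out ∅∪∅=∅
  n5('b'): parent n0 fail=0; on 'b' 0 → fail=0;  out ∅∪∅=∅
  n7('a'): parent n0 fail=0; on 'a' 0 → fail=0;  out ∅∪∅=∅
  n9('c'): parent n0 fail=0; on 'c' 0 → fail=0;  out {3}∪∅={3}
  n2('dc'): parent n1 fail=0; on 'c' 0 → fail=9;  out ∅∪{3}={3}
  n6('bc'): parent n5 fail=0; on 'c' 0 → fail=9;  out {1}∪{3}={1,3}
  n8('aa'): parent n7 fail=0; on 'a' 0 → fail=7;  out {2}∪∅={2}
  n10('ad'): parent n7 fail=0; on 'd' 0 → fail=1;  out ∅∪∅=∅
  n14('ca'): parent n9 fail=0; on 'a' 0 → fail=7;  out ∅∪∅=∅
  n3('dca'): parent n2 fail=9; on 'a' 9 → fail=14;  out ∅∪∅=∅
  n11('add'): parent n10 fail=1; on 'd' 1→0 → fail=1;  out ∅∪∅=∅
  n15('caa'): parent n14 fail=7; on 'a' 7 → fail=8;  out {5}∪{2}={2,5}
  n4('dcaa'): parent n3 fail=14; on 'a' 14 → fail=15;  out {0}∪{2,5}={0,2,5}
  n12('addb'): parent n11 fail=1; on 'b' 1→0 → fail=5;  out ∅∪∅=∅
  n13('addba'): parent n12 fail=5; on 'a' 5→0 → fail=7;  out {4}∪∅={4}

Run:
i=0 'd': node 0→1
i=1 'c': node 1→2  emit P3@[1:1]
i=2 'b': node 2→5 ·f
i=3 'c': node 5→6  emit P1@[2:3],P3@[3:3]
i=4 'a': node 6→14 ·f
i=5 'c': node 14→9 ·f  emit P3@[5:5]
i=6 'a': node 9→14
i=7 'a': node 14→15  emit P2@[6:7],P5@[5:7]
i=8 'b': node 15→5 ·f
i=9 'c': node 5→6  emit P1@[8:9],P3@[9:9]
i=10 'c': node 6→9 ·f  emit P3@[10:10]
i=11 'c': node 9→9 ·f  emit P3@[11:11]
i=12 'a': node 9→14
i=13 'a': node 14→15  emit P2@[12:13],P5@[11:13]
i=14 'c': node 15→9 ·f  emit P3@[14:14]
i=15 'd': node 9→1 ·f
i=16 'd': node 1→1 ·f
i=17 'b': node 1→5 ·f
i=18 'b': node 5→5 ·f
i=19 'd': node 5→1 ·f
i=20 'a': node 1→7 ·f
i=21 'd': node 7→10
i=22 'a': node 10→7 ·f
i=23 'c': node 7→9 ·f  emit P3@[23:23]
i=24 'a': node 9→14
i=25 'a': node 14→15  emit P2@[24:25],P5@[23:25]
i=26 'c': node 15→9 ·f  emit P3@[26:26]
i=27 'a': node 9→14
i=28 'a': node 14→15  emit P2@[27:28],P5@[26:28]
i=29 'c': node 15→9 ·f  emit P3@[29:29]
i=30 'a': node 9→14
i=31 'a': node 14→15  emit P2@[30:31],P5@[29:31]
i=32 'c': node 15→9 ·f  emit P3@[32:32]
i=33 'a': node 9→14
i=34 'a': node 14→15  emit P2@[33:34],P5@[32:34]
i=35 'c': node 15→9 ·f  emit P3@[35:35]
i=36 'a': node 9→14
i=37 'd': node 14→10 ·f
i=38 'd': node 10→11
i=39 'b': node 11→12
i=40 'a': node 12→13  emit P4@[36:40]
i=41 'a': node 13→8 ·f  emit P2@[40:41]
i=42 'd': node 8→10 ·f
i=43 'a': node 10→7 ·f
i=44 'c': node 7→9 ·f  emit P3@[44:44]
i=45 'a': node 9→14
i=46 'a': node 14→15  emit P2@[45:46],P5@[44:46]
i=47 'd': node 15→10 ·f
i=48 'd': node 10→11
i=49 'c': node 11→2 ·f  emit P3@[49:49]
i=50 'd': node 2→1 ·f
i=51 'b': node 1→5 ·f
i=52 'c': node 5→6  emit P1@[51:52],P3@[52:52]
i=53 'b': node 6→5 ·f
i=54 'a': node 5→7 ·f
i=55 'd': node 7→10
i=56 'd': node 10→11
i=57 'b': node 11→12
i=58 'a': node 12→13  emit P4@[54:58]
i=59 'a': node 13→8 ·f  emit P2@[58:59]

Matches: [[1,3],[3,1],[3,3],[5,3],[7,2],[7,5],[9,1],[9,3],[10,3],[11,3],[13,2],[13,5],[14,3],[23,3],[25,2],[25,5],[26,3],[28,2],[28,5],[29,3],[31,2],[31,5],[32,3],[34,2],[34,5],[35,3],[40,4],[41,2],[44,3],[46,2],[46,5],[49,3],[52,1],[52,3],[58,4],[59,2]]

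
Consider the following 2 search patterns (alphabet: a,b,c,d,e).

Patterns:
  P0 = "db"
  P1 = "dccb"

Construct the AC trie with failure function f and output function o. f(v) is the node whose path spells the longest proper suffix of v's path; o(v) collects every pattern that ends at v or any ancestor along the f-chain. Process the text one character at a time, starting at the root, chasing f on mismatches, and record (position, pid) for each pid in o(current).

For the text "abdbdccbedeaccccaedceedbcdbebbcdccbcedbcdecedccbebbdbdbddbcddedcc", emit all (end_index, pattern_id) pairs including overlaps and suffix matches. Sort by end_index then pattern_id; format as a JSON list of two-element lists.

Build:
Trie (insert patterns):
  n0 'ε': d→1
  n1 'd': b→2 c→3
  n2 'db': ·  ←P0
  n3 'dc': c→4
  n4 'dcc': b→5
  n5 'dccb': ·  ←P1

Failure links (BFS by depth):
  n1('d'): parent n0 fail=0; on 'd' 0 → fail=0;  out ∅∪∅=∅
  n2('db'): parent n1 fail=0; on 'b' 0 → fail=0;  out {0}∪∅={0}
  n3('dc'): parent n1 fail=0; on 'c' 0 → fail=0;  out ∅∪∅=∅
  n4('dcc'): parent n3 fail=0; on 'c' 0 → fail=0;  out ∅∪∅=∅
  n5('dccb'): parent n4 fail=0; on 'b' 0 → fail=0;  out {1}∪∅={1}

Text stream:
i=0 'a': node 0→0
i=1 'b': node 0→0
i=2 'd': node 0→1
i=3 'b': node 1→2  → match P0@[2:3]
i=4 'd': node 2→1 (fail-walked)
i=5 'c': node 1→3
i=6 'c': node 3→4
i=7 'b': node 4→5  → match P1@[4:7]
i=8 'e': node 5→0 (fail-walked)
i=9 'd': node 0→1
i=10 'e': node 1→0 (fail-walked)
i=11 'a': node 0→0
i=12 'c': node 0→0
i=13 'c': node 0→0
i=14 'c': node 0→0
i=15 'c': node 0→0
i=16 'a': node 0→0
i=17 'e': node 0→0
i=18 'd': node 0→1
i=19 'c': node 1→3
i=20 'e': node 3→0 (fail-walked)
i=21 'e': node 0→0
i=22 'd': node 0→1
i=23 'b': node 1→2  → match P0@[22:23]
i=24 'c': node 2→0 (fail-walked)
i=25 'd': node 0→1
i=26 'b': node 1→2  → match P0@[25:26]
i=27 'e': node 2→0 (fail-walked)
i=28 'b': node 0→0
i=29 'b': node 0→0
i=30 'c': node 0→0
i=31 'd': node 0→1
i=32 'c': node 1→3
i=33 'c': node 3→4
i=34 'b': node 4→5  → match P1@[31:34]
i=35 'c': node 5→0 (fail-walked)
i=36 'e': node 0→0
i=37 'd': node 0→1
i=38 'b': node 1→2  → match P0@[37:38]
i=39 'c': node 2→0 (fail-walked)
i=40 'd': node 0→1
i=41 'e': node 1→0 (fail-walked)
i=42 'c': node 0→0
i=43 'e': node 0→0
i=44 'd': node 0→1
i=45 'c': node 1→3
i=46 'c': node 3→4
i=47 'b': node 4→5  → match P1@[44:47]
i=48 'e': node 5→0 (fail-walked)
i=49 'b': node 0→0
i=50 'b': node 0→0
i=51 'd': node 0→1
i=52 'b': node 1→2  → match P0@[51:52]
i=53 'd': node 2→1 (fail-walked)
i=54 'b': node 1→2  → match P0@[53:54]
i=55 'd': node 2→1 (fail-walked)
i=56 'd': node 1→1 (fail-walked)
i=57 'b': node 1→2  → match P0@[56:57]
i=58 'c': node 2→0 (fail-walked)
i=59 'd': node 0→1
i=60 'd': node 1→1 (fail-walked)
i=61 'e': node 1→0 (fail-walked)
i=62 'd': node 0→1
i=63 'c': node 1→3
i=64 'c': node 3→4

All matches (sorted): [[3,0],[7,1],[23,0],[26,0],[34,1],[38,0],[47,1],[52,0],[54,0],[57,0]]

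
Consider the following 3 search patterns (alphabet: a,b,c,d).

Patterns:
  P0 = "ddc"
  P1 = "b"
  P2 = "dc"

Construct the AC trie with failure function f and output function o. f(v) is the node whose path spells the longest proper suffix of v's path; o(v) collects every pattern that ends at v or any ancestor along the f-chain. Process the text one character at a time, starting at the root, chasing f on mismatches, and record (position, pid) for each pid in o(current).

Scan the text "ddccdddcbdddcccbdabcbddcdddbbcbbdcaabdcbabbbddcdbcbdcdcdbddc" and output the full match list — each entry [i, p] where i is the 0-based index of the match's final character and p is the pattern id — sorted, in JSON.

Build automaton:
Trie (insert patterns):
  n0 'ε': b→4 d→1
  n1 'd': c→5 d→2
  n2 'dd': c→3
  n3 'ddc': ·  ←P0
  n4 'b': ·  ←P1
  n5 'dc': ·  ←P2

Failure links (BFS by depth):
  n1('d'): parent n0 fail=0; on 'd' 0 → fail=0;  out ∅∪∅=∅
  n4('b'): parent n0 fail=0; on 'b' 0 → fail=0;  out {1}∪∅={1}
  n2('dd'): parent n1 fail=0; on 'd' 0 → fail=1;  out ∅∪∅=∅
  n5('dc'): parent n1 fail=0; on 'c' 0 → fail=0;  out {2}∪∅={2}
  n3('ddc'): parent n2 fail=1; on 'c' 1 → fail=5;  out {0}∪{2}={0,2}

Run:
i=0 'd': node 0→1
i=1 'd': node 1→2
i=2 'c': node 2→3  emit P0@[0:2],P2@[1:2]
i=3 'c': node 3→0 (fail-walked)
i=4 'd': node 0→1
i=5 'd': node 1→2
i=6 'd': node 2→2 (fail-walked)
i=7 'c': node 2→3  emit P0@[5:7],P2@[6:7]
i=8 'b': node 3→4 (fail-walked)  emit P1@[8:8]
i=9 'd': node 4→1 (fail-walked)
i=10 'd': node 1→2
i=11 'd': node 2→2 (fail-walked)
i=12 'c': node 2→3  emit P0@[10:12],P2@[11:12]
i=13 'c': node 3→0 (fail-walked)
i=14 'c': node 0→0
i=15 'b': node 0→4  emit P1@[15:15]
i=16 'd': node 4→1 (fail-walked)
i=17 'a': node 1→0 (fail-walked)
i=18 'b': node 0→4  emit P1@[18:18]
i=19 'c': node 4→0 (fail-walked)
i=20 'b': node 0→4  emit P1@[20:20]
i=21 'd': node 4→1 (fail-walked)
i=22 'd': node 1→2
i=23 'c': node 2→3  emit P0@[21:23],P2@[22:23]
i=24 'd': node 3→1 (fail-walked)
i=25 'd': node 1→2
i=26 'd': node 2→2 (fail-walked)
i=27 'b': node 2→4 (fail-walked)  emit P1@[27:27]
i=28 'b': node 4→4 (fail-walked)  emit P1@[28:28]
i=29 'c': node 4→0 (fail-walked)
i=30 'b': node 0→4  emit P1@[30:30]
i=31 'b': node 4→4 (fail-walked)  emit P1@[31:31]
i=32 'd': node 4→1 (fail-walked)
i=33 'c': node 1→5  emit P2@[32:33]
i=34 'a': node 5→0 (fail-walked)
i=35 'a': node 0→0
i=36 'b': node 0→4  emit P1@[36:36]
i=37 'd': node 4→1 (fail-walked)
i=38 'c': node 1→5  emit P2@[37:38]
i=39 'b': node 5→4 (fail-walked)  emit P1@[39:39]
i=40 'a': node 4→0 (fail-walked)
i=41 'b': node 0→4  emit P1@[41:41]
i=42 'b': node 4→4 (fail-walked)  emit P1@[42:42]
i=43 'b': node 4→4 (fail-walked)  emit P1@[43:43]
i=44 'd': node 4→1 (fail-walked)
i=45 'd': node 1→2
i=46 'c': node 2→3  emit P0@[44:46],P2@[45:46]
i=47 'd': node 3→1 (fail-walked)
i=48 'b': node 1→4 (fail-walked)  emit P1@[48:48]
i=49 'c': node 4→0 (fail-walked)
i=50 'b': node 0→4  emit P1@[50:50]
i=51 'd': node 4→1 (fail-walked)
i=52 'c': node 1→5  emit P2@[51:52]
i=53 'd': node 5→1 (fail-walked)
i=54 'c': node 1→5  emit P2@[53:54]
i=55 'd': node 5→1 (fail-walked)
i=56 'b': node 1→4 (fail-walked)  emit P1@[56:56]
i=57 'd': node 4→1 (fail-walked)
i=58 'd': node 1→2
i=59 'c': node 2→3  emit P0@[57:59],P2@[58:59]

Matches: [[2,0],[2,2],[7,0],[7,2],[8,1],[12,0],[12,2],[15,1],[18,1],[20,1],[23,0],[23,2],[27,1],[28,1],[30,1],[31,1],[33,2],[36,1],[38,2],[39,1],[41,1],[42,1],[43,1],[46,0],[46,2],[48,1],[50,1],[52,2],[54,2],[56,1],[59,0],[59,2]]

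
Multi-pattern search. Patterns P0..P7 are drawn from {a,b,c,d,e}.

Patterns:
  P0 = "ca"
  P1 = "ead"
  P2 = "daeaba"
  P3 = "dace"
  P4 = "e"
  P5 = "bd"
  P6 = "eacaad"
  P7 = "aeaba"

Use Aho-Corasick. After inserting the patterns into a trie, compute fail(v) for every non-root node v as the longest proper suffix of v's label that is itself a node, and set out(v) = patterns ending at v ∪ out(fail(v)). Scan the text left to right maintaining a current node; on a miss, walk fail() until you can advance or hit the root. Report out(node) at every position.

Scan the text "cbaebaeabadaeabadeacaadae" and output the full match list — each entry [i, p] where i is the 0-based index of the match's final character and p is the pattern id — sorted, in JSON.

Build automaton:
Trie (insert patterns):
  n0 'ε': a→20 b→14 c→1 d→6 e→3
  n1 'c': a→2
  n2 'ca': ·  [P0 ends]
  n3 'e': a→4  [P4 ends]
  n4 'ea': c→16 d→5
  n5 'ead': ·  [P1 ends]
  n6 'd': a→7
  n7 'da': c→12 e→8
  n8 'dae': a→9
  n9 'daea': b→10
  n10 'daeab': a→11
  n11 'daeaba': ·  [P2 ends]
  n12 'dac': e→13
  n13 'dace': ·  [P3 ends]
  n14 'b': d→15
  n15 'bd': ·  [P5 ends]
  n16 'eac': a→17
  n17 'eaca': a→18
  n18 'eacaa': d→19
  n19 'eacaad': ·  [P6 ends]
  n20 'a': e→21
  n21 'ae': a→22
  n22 'aea': b→23
  n23 'aeab': a→24
  n24 'aeaba': ·  [P7 ends]

Failure links (BFS by depth):
  fail(1) 'c': from fail(0)=0 chase 'c': 0 ⇒ 0;  out=∅∪out(0)=∅
  fail(3) 'e': from fail(0)=0 chase 'e': 0 ⇒ 0;  out={4}∪out(0)={4}
  fail(6) 'd': from fail(0)=0 chase 'd': 0 ⇒ 0;  out=∅∪out(0)=∅
  fail(14) 'b': from fail(0)=0 chase 'b': 0 ⇒ 0;  out=∅∪out(0)=∅
  fail(20) 'a': from fail(0)=0 chase 'a': 0 ⇒ 0;  out=∅∪out(0)=∅
  fail(2) 'ca': from fail(1)=0 chase 'a': 0 ⇒ 20;  out={0}∪out(20)={0}
  fail(4) 'ea': from fail(3)=0 chase 'a': 0 ⇒ 20;  out=∅∪out(20)=∅
  fail(7) 'da': from fail(6)=0 chase 'a': 0 ⇒ 20;  out=∅∪out(20)=∅
  fail(15) 'bd': from fail(14)=0 chase 'd': 0 ⇒ 6;  out={5}∪out(6)={5}
  fail(21) 'ae': from fail(20)=0 chase 'e': 0 ⇒ 3;  out=∅∪out(3)={4}
  fail(5) 'ead': from fail(4)=20 chase 'd': 20→0 ⇒ 6;  out={1}∪out(6)={1}
  fail(8) 'dae': from fail(7)=20 chase 'e': 20 ⇒ 21;  out=∅∪out(21)={4}
  fail(12) 'dac': from fail(7)=20 chase 'c': 20→0 ⇒ 1;  out=∅∪out(1)=∅
  fail(16) 'eac': from fail(4)=20 chase 'c': 20→0 ⇒ 1;  out=∅∪out(1)=∅
  fail(22) 'aea': from fail(21)=3 chase 'a': 3 ⇒ 4;  out=∅∪out(4)=∅
  fail(9) 'daea': from fail(8)=21 chase 'a': 21 ⇒ 22;  out=∅∪out(22)=∅
  fail(13) 'dace': from fail(12)=1 chase 'e': 1→0 ⇒ 3;  out={3}∪out(3)={3,4}
  fail(17) 'eaca': from fail(16)=1 chase 'a': 1 ⇒ 2;  out=∅∪out(2)={0}
  fail(23) 'aeab': from fail(22)=4 chase 'b': 4→20→0 ⇒ 14;  out=∅∪out(14)=∅
  fail(10) 'daeab': from fail(9)=22 chase 'b': 22 ⇒ 23;  out=∅∪out(23)=∅
  fail(18) 'eacaa': from fail(17)=2 chase 'a': 2→20→0 ⇒ 20;  out=∅∪out(20)=∅
  fail(24) 'aeaba': from fail(23)=14 chase 'a': 14→0 ⇒ 20;  out={7}∪out(20)={7}
  fail(11) 'daeaba': from fail(10)=23 chase 'a': 23 ⇒ 24;  out={2}∪out(24)={2,7}
  fail(19) 'eacaad': from fail(18)=20 chase 'd': 20→0 ⇒ 6;  out={6}∪out(6)={6}

Text stream:
pos 0 'c': at 1
pos 1 'b': at 14 (fail-walked)
pos 2 'a': at 20 (fail-walked)
pos 3 'e': at 21  → match P4@[3:3]
pos 4 'b': at 14 (fail-walked)
pos 5 'a': at 20 (fail-walked)
pos 6 'e': at 21  → match P4@[6:6]
pos 7 'a': at 22
pos 8 'b': at 23
pos 9 'a': at 24  → match P7@[5:9]
pos 10 'd': at 6 (fail-walked)
pos 11 'a': at 7
pos 12 'e': at 8  → match P4@[12:12]
pos 13 'a': at 9
pos 14 'b': at 10
pos 15 'a': at 11  → match P2@[10:15],P7@[11:15]
pos 16 'd': at 6 (fail-walked)
pos 17 'e': at 3 (fail-walked)  → match P4@[17:17]
pos 18 'a': at 4
pos 19 'c': at 16
pos 20 'a': at 17  → match P0@[19:20]
pos 21 'a': at 18
pos 22 'd': at 19  → match P6@[17:22]
pos 23 'a': at 7 (fail-walked)
pos 24 'e': at 8  → match P4@[24:24]

Matches: [[3,4],[6,4],[9,7],[12,4],[15,2],[15,7],[17,4],[20,0],[22,6],[24,4]]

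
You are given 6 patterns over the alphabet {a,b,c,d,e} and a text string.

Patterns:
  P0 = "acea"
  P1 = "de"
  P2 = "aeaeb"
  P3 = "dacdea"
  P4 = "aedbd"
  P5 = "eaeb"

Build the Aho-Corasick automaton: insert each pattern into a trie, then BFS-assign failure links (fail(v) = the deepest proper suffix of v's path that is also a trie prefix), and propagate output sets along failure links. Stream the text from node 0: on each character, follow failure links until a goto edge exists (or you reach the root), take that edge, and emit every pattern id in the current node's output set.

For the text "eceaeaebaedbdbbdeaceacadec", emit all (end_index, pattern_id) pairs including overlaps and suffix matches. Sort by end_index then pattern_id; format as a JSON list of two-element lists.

Build automaton:
Trie (insert patterns):
  0='ε' goto a→1 d→5 e→19
  1='a' goto c→2 e→7
  2='ac' goto e→3
  3='ace' goto a→4
  4='acea' goto ·  ←P0
  5='d' goto a→11 e→6
  6='de' goto ·  ←P1
  7='ae' goto a→8 d→16
  8='aea' goto e→9
  9='aeae' goto b→10
  10='aeaeb' goto ·  ←P2
  11='da' goto c→12
  12='dac' goto d→13
  13='dacd' goto e→14
  14='dacde' goto a→15
  15='dacdea' goto ·  ←P3
  16='aed' goto b→17
  17='aedb' goto d→18
  18='aedbd' goto ·  ←P4
  19='e' goto a→20
  20='ea' goto e→21
  21='eae' goto b→22
  22='eaeb' goto ·  ←P5

Failure links (BFS by depth):
  n1('a'): parent n0 fail=0; on 'a' 0 → fail=0;  out ∅∪∅=∅
  n5('d'): parent n0 fail=0; on 'd' 0 → fail=0;  out ∅∪∅=∅
  n19('e'): parent n0 fail=0; on 'e' 0 → fail=0;  out ∅∪∅=∅
  n2('ac'): parent n1 fail=0; on 'c' 0 → fail=0;  out ∅∪∅=∅
  n6('de'): parent n5 fail=0; on 'e' 0 → fail=19;  out {1}∪∅={1}
  n7('ae'): parent n1 fail=0; on 'e' 0 → fail=19;  out ∅∪∅=∅
  n11('da'): parent n5 fail=0; on 'a' 0 → fail=1;  out ∅∪∅=∅
  n20('ea'): parent n19 fail=0; on 'a' 0 → fail=1;  out ∅∪∅=∅
  n3('ace'): parent n2 fail=0; on 'e' 0 → fail=19;  out ∅∪∅=∅
  n8('aea'): parent n7 fail=19; on 'a' 19 → fail=20;  out ∅∪∅=∅
  n12('dac'): parent n11 fail=1; on 'c' 1 → fail=2;  out ∅∪∅=∅
  n16('aed'): parent n7 fail=19; on 'd' 19→0 → fail=5;  out ∅∪∅=∅
  n21('eae'): parent n20 fail=1; on 'e' 1 → fail=7;  out ∅∪∅=∅
  n4('acea'): parent n3 fail=19; on 'a' 19 → fail=20;  out {0}∪∅={0}
  n9('aeae'): parent n8 fail=20; on 'e' 20 → fail=21;  out ∅∪∅=∅
  n13('dacd'): parent n12 fail=2; on 'd' 2→0 → fail=5;  out ∅∪∅=∅
  n17('aedb'): parent n16 fail=5; on 'b' 5→0 → fail=0;  out ∅∪∅=∅
  n22('eaeb'): parent n21 fail=7; on 'b' 7→19→0 → fail=0;  out {5}∪∅={5}
  n10('aeaeb'): parent n9 fail=21; on 'b' 21 → fail=22;  out {2}∪{5}={2,5}
  n14('dacde'): parent n13 fail=5; on 'e' 5 → fail=6;  out ∅∪{1}={1}
  n18('aedbd'): parent n17 fail=0; on 'd' 0 → fail=5;  out {4}∪∅={4}
  n15('dacdea'): parent n14 fail=6; on 'a' 6→19 → fail=20;  out {3}∪∅={3}

Text stream:
i=0 'e': node 0→19
i=1 'c': node 19→0 ·f
i=2 'e': node 0→19
i=3 'a': node 19→20
i=4 'e': node 20→21
i=5 'a': node 21→8 ·f
i=6 'e': node 8→9
i=7 'b': node 9→10  emit P2@[3:7],P5@[4:7]
i=8 'a': node 10→1 ·f
i=9 'e': node 1→7
i=10 'd': node 7→16
i=11 'b': node 16→17
i=12 'd': node 17→18  emit P4@[8:12]
i=13 'b': node 18→0 ·f
i=14 'b': node 0→0
i=15 'd': node 0→5
i=16 'e': node 5→6  emit P1@[15:16]
i=17 'a': node 6→20 ·f
i=18 'c': node 20→2 ·f
i=19 'e': node 2→3
i=20 'a': node 3→4  emit P0@[17:20]
i=21 'c': node 4→2 ·f
i=22 'a': node 2→1 ·f
i=23 'd': node 1→5 ·f
i=24 'e': node 5→6  emit P1@[23:24]
i=25 'c': node 6→0 ·f

All matches (sorted): [[7,2],[7,5],[12,4],[16,1],[20,0],[24,1]]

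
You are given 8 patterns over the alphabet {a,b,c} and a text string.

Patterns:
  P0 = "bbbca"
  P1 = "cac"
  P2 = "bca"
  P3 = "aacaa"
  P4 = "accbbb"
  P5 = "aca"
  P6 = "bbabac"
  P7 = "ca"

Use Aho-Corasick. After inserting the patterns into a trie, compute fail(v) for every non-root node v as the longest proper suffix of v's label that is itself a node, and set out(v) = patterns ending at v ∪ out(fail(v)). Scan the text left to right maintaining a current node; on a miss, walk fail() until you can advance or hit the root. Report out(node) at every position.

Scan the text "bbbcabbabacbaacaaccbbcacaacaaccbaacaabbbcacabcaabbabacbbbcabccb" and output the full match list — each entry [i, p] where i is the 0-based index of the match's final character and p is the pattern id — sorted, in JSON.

Build automaton:
Trie (insert patterns):
  0='ε' goto a→11 b→1 c→6
  1='b' goto b→2 c→9
  2='bb' goto a→22 b→3
  3='bbb' goto c→4
  4='bbbc' goto a→5
  5='bbbca' goto ·  [P0 ends]
  6='c' goto a→7
  7='ca' goto c→8  [P7 ends]
  8='cac' goto ·  [P1 ends]
  9='bc' goto a→10
  10='bca' goto ·  [P2 ends]
  11='a' goto a→12 c→16
  12='aa' goto c→13
  13='aac' goto a→14
  14='aaca' goto a→15
  15='aacaa' goto ·  [P3 ends]
  16='ac' goto a→21 c→17
  17='acc' goto b→18
  18='accb' goto b→19
  19='accbb' goto b→20
  20='accbbb' goto ·  [P4 ends]
  21='aca' goto ·  [P5 ends]
  22='bba' goto b→23
  23='bbab' goto a→24
  24='bbaba' goto c→25
  25='bbabac' goto ·  [P6 ends]

BFS fail/out derivation:
  n1('b'): parent n0 fail=0; on 'b' 0 → fail=0;  out ∅∪∅=∅
  n6('c'): parent n0 fail=0; on 'c' 0 → fail=0;  out ∅∪∅=∅
  n11('a'): parent n0 fail=0; on 'a' 0 → fail=0;  out ∅∪∅=∅
  n2('bb'): parent n1 fail=0; on 'b' 0 → fail=1;  out ∅∪∅=∅
  n7('ca'): parent n6 fail=0; on 'a' 0 → fail=11;  out {7}∪∅={7}
  n9('bc'): parent n1 fail=0; on 'c' 0 → fail=6;  out ∅∪∅=∅
  n12('aa'): parent n11 fail=0; on 'a' 0 → fail=11;  out ∅∪∅=∅
  n16('ac'): parent n11 fail=0; on 'c' 0 → fail=6;  out ∅∪∅=∅
  n3('bbb'): parent n2 fail=1; on 'b' 1 → fail=2;  out ∅∪∅=∅
  n8('cac'): parent n7 fail=11; on 'c' 11 → fail=16;  out {1}∪∅={1}
  n10('bca'): parent n9 fail=6; on 'a' 6 → fail=7;  out {2}∪{7}={2,7}
  n13('aac'): parent n12 fail=11; on 'c' 11 → fail=16;  out ∅∪∅=∅
  n17('acc'): parent n16 fail=6; on 'c' 6→0 → fail=6;  out ∅∪∅=∅
  n21('aca'): parent n16 fail=6; on 'a' 6 → fail=7;  out {5}∪{7}={5,7}
  n22('bba'): parent n2 fail=1; on 'a' 1→0 → fail=11;  out ∅∪∅=∅
  n4('bbbc'): parent n3 fail=2; on 'c' 2→1 → fail=9;  out ∅∪∅=∅
  n14('aaca'): parent n13 fail=16; on 'a' 16 → fail=21;  out ∅∪{5,7}={5,7}
  n18('accb'): parent n17 fail=6; on 'b' 6→0 → fail=1;  out ∅∪∅=∅
  n23('bbab'): parent n22 fail=11; on 'b' 11→0 → fail=1;  out ∅∪∅=∅
  n5('bbbca'): parent n4 fail=9; on 'a' 9 → fail=10;  out {0}∪{2,7}={0,2,7}
  n15('aacaa'): parent n14 fail=21; on 'a' 21→7→11 → fail=12;  out {3}∪∅={3}
  n19('accbb'): parent n18 fail=1; on 'b' 1 → fail=2;  out ∅∪∅=∅
  n24('bbaba'): parent n23 fail=1; on 'a' 1→0 → fail=11;  out ∅∪∅=∅
  n20('accbbb'): parent n19 fail=2; on 'b' 2 → fail=3;  out {4}∪∅={4}
  n25('bbabac'): parent n24 fail=11; on 'c' 11 → fail=16;  out {6}∪∅={6}

Run:
pos 0 'b': at 1
pos 1 'b': at 2
pos 2 'b': at 3
pos 3 'c': at 4
pos 4 'a': at 5  ** P0@[0:4],P2@[2:4],P7@[3:4]
pos 5 'b': at 1 ·f
pos 6 'b': at 2
pos 7 'a': at 22
pos 8 'b': at 23
pos 9 'a': at 24
pos 10 'c': at 25  ** P6@[5:10]
pos 11 'b': at 1 ·f
pos 12 'a': at 11 ·f
pos 13 'a': at 12
pos 14 'c': at 13
pos 15 'a': at 14  ** P5@[13:15],P7@[14:15]
pos 16 'a': at 15  ** P3@[12:16]
pos 17 'c': at 13 ·f
pos 18 'c': at 17 ·f
pos 19 'b': at 18
pos 20 'b': at 19
pos 21 'c': at 9 ·f
pos 22 'a': at 10  ** P2@[20:22],P7@[21:22]
pos 23 'c': at 8 ·f  ** P1@[21:23]
pos 24 'a': at 21 ·f  ** P5@[22:24],P7@[23:24]
pos 25 'a': at 12 ·f
pos 26 'c': at 13
pos 27 'a': at 14  ** P5@[25:27],P7@[26:27]
pos 28 'a': at 15  ** P3@[24:28]
pos 29 'c': at 13 ·f
pos 30 'c': at 17 ·f
pos 31 'b': at 18
pos 32 'a': at 11 ·f
pos 33 'a': at 12
pos 34 'c': at 13
pos 35 'a': at 14  ** P5@[33:35],P7@[34:35]
pos 36 'a': at 15  ** P3@[32:36]
pos 37 'b': at 1 ·f
pos 38 'b': at 2
pos 39 'b': at 3
pos 40 'c': at 4
pos 41 'a': at 5  ** P0@[37:41],P2@[39:41],P7@[40:41]
pos 42 'c': at 8 ·f  ** P1@[40:42]
pos 43 'a': at 21 ·f  ** P5@[41:43],P7@[42:43]
pos 44 'b': at 1 ·f
pos 45 'c': at 9
pos 46 'a': at 10  ** P2@[44:46],P7@[45:46]
pos 47 'a': at 12 ·f
pos 48 'b': at 1 ·f
pos 49 'b': at 2
pos 50 'a': at 22
pos 51 'b': at 23
pos 52 'a': at 24
pos 53 'c': at 25  ** P6@[48:53]
pos 54 'b': at 1 ·f
pos 55 'b': at 2
pos 56 'b': at 3
pos 57 'c': at 4
pos 58 'a': at 5  ** P0@[54:58],P2@[56:58],P7@[57:58]
pos 59 'b': at 1 ·f
pos 60 'c': at 9
pos 61 'c': at 6 ·f
pos 62 'b': at 1 ·f

Result: [[4,0],[4,2],[4,7],[10,6],[15,5],[15,7],[16,3],[22,2],[22,7],[23,1],[24,5],[24,7],[27,5],[27,7],[28,3],[35,5],[35,7],[36,3],[41,0],[41,2],[41,7],[42,1],[43,5],[43,7],[46,2],[46,7],[53,6],[58,0],[58,2],[58,7]]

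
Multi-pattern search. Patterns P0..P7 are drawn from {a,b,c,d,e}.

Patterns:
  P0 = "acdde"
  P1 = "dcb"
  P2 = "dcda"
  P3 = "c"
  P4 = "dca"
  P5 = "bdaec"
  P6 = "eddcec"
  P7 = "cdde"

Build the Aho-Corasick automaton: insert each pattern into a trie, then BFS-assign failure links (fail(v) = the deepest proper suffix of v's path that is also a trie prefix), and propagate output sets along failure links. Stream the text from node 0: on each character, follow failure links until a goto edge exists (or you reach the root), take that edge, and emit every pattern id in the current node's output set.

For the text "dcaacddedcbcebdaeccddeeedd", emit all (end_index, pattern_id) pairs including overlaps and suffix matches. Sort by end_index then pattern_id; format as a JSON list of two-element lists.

Build automaton:
Trie nodes:
  n0 'ε': a→1 b→13 c→11 d→6 e→18
  n1 'a': c→2
  n2 'ac': d→3
  n3 'acd': d→4
  n4 'acdd': e→5
  n5 'acdde': ·  ←P0
  n6 'd': c→7
  n7 'dc': a→12 b→8 d→9
  n8 'dcb': ·  ←P1
  n9 'dcd': a→10
  n10 'dcda': ·  ←P2
  n11 'c': d→24  ←P3
  n12 'dca': ·  ←P4
  n13 'b': d→14
  n14 'bd': a→15
  n15 'bda': e→16
  n16 'bdae': c→17
  n17 'bdaec': ·  ←P5
  n18 'e': d→19
  n19 'ed': d→20
  n20 'edd': c→21
  n21 'eddc': e→22
  n22 'eddce': c→23
  n23 'eddcec': ·  ←P6
  n24 'cd': d→25
  n25 'cdd': e→26
  n26 'cdde': ·  ←P7

Failure links (BFS by depth):
  n1('a'): parent n0 fail=0; on 'a' 0 → fail=0;  out ∅∪∅=∅
  n6('d'): parent n0 fail=0; on 'd' 0 → fail=0;  out ∅∪∅=∅
  n11('c'): parent n0 fail=0; on 'c' 0 → fail=0;  out {3}∪∅={3}
  n13('b'): parent n0 fail=0; on 'b' 0 → fail=0;  out ∅∪∅=∅
  n18('e'): parent n0 fail=0; on 'e' 0 → fail=0;  out ∅∪∅=∅
  n2('ac'): parent n1 fail=0; on 'c' 0 → fail=11;  out ∅∪{3}={3}
  n7('dc'): parent n6 fail=0; on 'c' 0 → fail=11;  out ∅∪{3}={3}
  n14('bd'): parent n13 fail=0; on 'd' 0 → fail=6;  out ∅∪∅=∅
  n19('ed'): parent n18 fail=0; on 'd' 0 → fail=6;  out ∅∪∅=∅
  n24('cd'): parent n11 fail=0; on 'd' 0 → fail=6;  out ∅∪∅=∅
  n3('acd'): parent n2 fail=11; on 'd' 11 → fail=24;  out ∅∪∅=∅
  n8('dcb'): parent n7 fail=11; on 'b' 11→0 → fail=13;  out {1}∪∅={1}
  n9('dcd'): parent n7 fail=11; on 'd' 11 → fail=24;  out ∅∪∅=∅
  n12('dca'): parent n7 fail=11; on 'a' 11→0 → fail=1;  out {4}∪∅={4}
  n15('bda'): parent n14 fail=6; on 'a' 6→0 → fail=1;  out ∅∪∅=∅
  n20('edd'): parent n19 fail=6; on 'd' 6→0 → fail=6;  out ∅∪∅=∅
  n25('cdd'): parent n24 fail=6; on 'd' 6→0 → fail=6;  out ∅∪∅=∅
  n4('acdd'): parent n3 fail=24; on 'd' 24 → fail=25;  out ∅∪∅=∅
  n10('dcda'): parent n9 fail=24; on 'a' 24→6→0 → fail=1;  out {2}∪∅={2}
  n16('bdae'): parent n15 fail=1; on 'e' 1→0 → fail=18;  out ∅∪∅=∅
  n21('eddc'): parent n20 fail=6; on 'c' 6 → fail=7;  out ∅∪{3}={3}
  n26('cdde'): parent n25 fail=6; on 'e' 6→0 → fail=18;  out {7}∪∅={7}
  n5('acdde'): parent n4 fail=25; on 'e' 25 → fail=26;  out {0}∪{7}={0,7}
  n17('bdaec'): parent n16 fail=18; on 'c' 18→0 → fail=11;  out {5}∪{3}={3,5}
  n22('eddce'): parent n21 fail=7; on 'e' 7→11→0 → fail=18;  out ∅∪∅=∅
  n23('eddcec'): parent n22 fail=18; on 'c' 18→0 → fail=11;  out {6}∪{3}={3,6}

Run:
pos 0 'd': at 6
pos 1 'c': at 7  emit P3@[1:1]
pos 2 'a': at 12  emit P4@[0:2]
pos 3 'a': at 1 ·f
pos 4 'c': at 2  emit P3@[4:4]
pos 5 'd': at 3
pos 6 'd': at 4
pos 7 'e': at 5  emit P0@[3:7],P7@[4:7]
pos 8 'd': at 19 ·f
pos 9 'c': at 7 ·f  emit P3@[9:9]
pos 10 'b': at 8  emit P1@[8:10]
pos 11 'c': at 11 ·f  emit P3@[11:11]
pos 12 'e': at 18 ·f
pos 13 'b': at 13 ·f
pos 14 'd': at 14
pos 15 'a': at 15
pos 16 'e': at 16
pos 17 'c': at 17  emit P3@[17:17],P5@[13:17]
pos 18 'c': at 11 ·f  emit P3@[18:18]
pos 19 'd': at 24
pos 20 'd': at 25
pos 21 'e': at 26  emit P7@[18:21]
pos 22 'e': at 18 ·f
pos 23 'e': at 18 ·f
pos 24 'd': at 19
pos 25 'd': at 20

Result: [[1,3],[2,4],[4,3],[7,0],[7,7],[9,3],[10,1],[11,3],[17,3],[17,5],[18,3],[21,7]]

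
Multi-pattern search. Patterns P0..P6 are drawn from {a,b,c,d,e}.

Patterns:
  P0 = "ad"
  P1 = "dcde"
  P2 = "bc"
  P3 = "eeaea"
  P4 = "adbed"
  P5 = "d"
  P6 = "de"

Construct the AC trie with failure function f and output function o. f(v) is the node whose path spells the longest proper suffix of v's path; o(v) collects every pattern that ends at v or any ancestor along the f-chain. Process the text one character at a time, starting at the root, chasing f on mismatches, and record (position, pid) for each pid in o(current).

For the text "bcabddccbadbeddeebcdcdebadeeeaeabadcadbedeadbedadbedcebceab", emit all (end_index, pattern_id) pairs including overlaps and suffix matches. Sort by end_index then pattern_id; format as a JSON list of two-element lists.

Construct AC machine:
Trie nodes:
  0='ε' goto a→1 b→7 d→3 e→9
  1='a' goto d→2
  2='ad' goto b→14  [P0 ends]
  3='d' goto c→4 e→17  [P5 ends]
  4='dc' goto d→5
  5='dcd' goto e→6
  6='dcde' goto ·  [P1 ends]
  7='b' goto c→8
  8='bc' goto ·  [P2 ends]
  9='e' goto e→10
  10='ee' goto a→11
  11='eea' goto e→12
  12='eeae' goto a→13
  13='eeaea' goto ·  [P3 ends]
  14='adb' goto e→15
  15='adbe' goto d→16
  16='adbed' goto ·  [P4 ends]
  17='de' goto ·  [P6 ends]

Failure links (BFS by depth):
  fail(1) 'a': from fail(0)=0 chase 'a': 0 ⇒ 0;  out=∅∪out(0)=∅
  fail(3) 'd': from fail(0)=0 chase 'd': 0 ⇒ 0;  out={5}∪out(0)={5}
  fail(7) 'b': from fail(0)=0 chase 'b': 0 ⇒ 0;  out=∅∪out(0)=∅
  fail(9) 'e': from fail(0)=0 chase 'e': 0 ⇒ 0;  out=∅∪out(0)=∅
  fail(2) 'ad': from fail(1)=0 chase 'd': 0 ⇒ 3;  out={0}∪out(3)={0,5}
  fail(4) 'dc': from fail(3)=0 chase 'c': 0 ⇒ 0;  out=∅∪out(0)=∅
  fail(8) 'bc': from fail(7)=0 chase 'c': 0 ⇒ 0;  out={2}∪out(0)={2}
  fail(10) 'ee': from fail(9)=0 chase 'e': 0 ⇒ 9;  out=∅∪out(9)=∅
  fail(17) 'de': from fail(3)=0 chase 'e': 0 ⇒ 9;  out={6}∪out(9)={6}
  fail(5) 'dcd': from fail(4)=0 chase 'd': 0 ⇒ 3;  out=∅∪out(3)={5}
  fail(11) 'eea': from fail(10)=9 chase 'a': 9→0 ⇒ 1;  out=∅∪out(1)=∅
  fail(14) 'adb': from fail(2)=3 chase 'b': 3→0 ⇒ 7;  out=∅∪out(7)=∅
  fail(6) 'dcde': from fail(5)=3 chase 'e': 3 ⇒ 17;  out={1}∪out(17)={1,6}
  fail(12) 'eeae': from fail(11)=1 chase 'e': 1→0 ⇒ 9;  out=∅∪out(9)=∅
  fail(15) 'adbe': from fail(14)=7 chase 'e': 7→0 ⇒ 9;  out=∅∪out(9)=∅
  fail(13) 'eeaea': from fail(12)=9 chase 'a': 9→0 ⇒ 1;  out={3}∪out(1)={3}
  fail(16) 'adbed': from fail(15)=9 chase 'd': 9→0 ⇒ 3;  out={4}∪out(3)={4,5}

Text stream:
pos 0 'b': at 7
pos 1 'c': at 8  ** P2@[0:1]
pos 2 'a': at 1 (via fail)
pos 3 'b': at 7 (via fail)
pos 4 'd': at 3 (via fail)  ** P5@[4:4]
pos 5 'd': at 3 (via fail)  ** P5@[5:5]
pos 6 'c': at 4
pos 7 'c': at 0 (via fail)
pos 8 'b': at 7
pos 9 'a': at 1 (via fail)
pos 10 'd': at 2  ** P0@[9:10],P5@[10:10]
pos 11 'b': at 14
pos 12 'e': at 15
pos 13 'd': at 16  ** P4@[9:13],P5@[13:13]
pos 14 'd': at 3 (via fail)  ** P5@[14:14]
pos 15 'e': at 17  ** P6@[14:15]
pos 16 'e': at 10 (via fail)
pos 17 'b': at 7 (via fail)
pos 18 'c': at 8  ** P2@[17:18]
pos 19 'd': at 3 (via fail)  ** P5@[19:19]
pos 20 'c': at 4
pos 21 'd': at 5  ** P5@[21:21]
pos 22 'e': at 6  ** P1@[19:22],P6@[21:22]
pos 23 'b': at 7 (via fail)
pos 24 'a': at 1 (via fail)
pos 25 'd': at 2  ** P0@[24:25],P5@[25:25]
pos 26 'e': at 17 (via fail)  ** P6@[25:26]
pos 27 'e': at 10 (via fail)
pos 28 'e': at 10 (via fail)
pos 29 'a': at 11
pos 30 'e': at 12
pos 31 'a': at 13  ** P3@[27:31]
pos 32 'b': at 7 (via fail)
pos 33 'a': at 1 (via fail)
pos 34 'd': at 2  ** P0@[33:34],P5@[34:34]
pos 35 'c': at 4 (via fail)
pos 36 'a': at 1 (via fail)
pos 37 'd': at 2  ** P0@[36:37],P5@[37:37]
pos 38 'b': at 14
pos 39 'e': at 15
pos 40 'd': at 16  ** P4@[36:40],P5@[40:40]
pos 41 'e': at 17 (via fail)  ** P6@[40:41]
pos 42 'a': at 1 (via fail)
pos 43 'd': at 2  ** P0@[42:43],P5@[43:43]
pos 44 'b': at 14
pos 45 'e': at 15
pos 46 'd': at 16  ** P4@[42:46],P5@[46:46]
pos 47 'a': at 1 (via fail)
pos 48 'd': at 2  ** P0@[47:48],P5@[48:48]
pos 49 'b': at 14
pos 50 'e': at 15
pos 51 'd': at 16  ** P4@[47:51],P5@[51:51]
pos 52 'c': at 4 (via fail)
pos 53 'e': at 9 (via fail)
pos 54 'b': at 7 (via fail)
pos 55 'c': at 8  ** P2@[54:55]
pos 56 'e': at 9 (via fail)
pos 57 'a': at 1 (via fail)
pos 58 'b': at 7 (via fail)

All matches (sorted): [[1,2],[4,5],[5,5],[10,0],[10,5],[13,4],[13,5],[14,5],[15,6],[18,2],[19,5],[21,5],[22,1],[22,6],[25,0],[25,5],[26,6],[31,3],[34,0],[34,5],[37,0],[37,5],[40,4],[40,5],[41,6],[43,0],[43,5],[46,4],[46,5],[48,0],[48,5],[51,4],[51,5],[55,2]]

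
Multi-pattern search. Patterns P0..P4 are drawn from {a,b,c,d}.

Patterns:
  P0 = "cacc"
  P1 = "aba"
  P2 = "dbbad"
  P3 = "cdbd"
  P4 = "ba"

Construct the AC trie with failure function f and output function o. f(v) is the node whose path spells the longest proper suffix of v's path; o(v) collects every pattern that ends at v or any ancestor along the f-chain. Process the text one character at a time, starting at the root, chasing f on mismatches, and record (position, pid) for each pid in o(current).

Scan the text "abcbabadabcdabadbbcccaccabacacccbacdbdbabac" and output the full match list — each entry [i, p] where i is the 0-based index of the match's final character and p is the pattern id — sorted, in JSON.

Build:
Trie nodes:
  0='ε' goto a→5 b→16 c→1 d→8
  1='c' goto a→2 d→13
  2='ca' goto c→3
  3='cac' goto c→4
  4='cacc' goto ·  [P0 ends]
  5='a' goto b→6
  6='ab' goto a→7
  7='aba' goto ·  [P1 ends]
  8='d' goto b→9
  9='db' goto b→10
  10='dbb' goto a→11
  11='dbba' goto d→12
  12='dbbad' goto ·  [P2 ends]
  13='cd' goto b→14
  14='cdb' goto d→15
  15='cdbd' goto ·  [P3 ends]
  16='b' goto a→17
  17='ba' goto ·  [P4 ends]

BFS fail/out derivation:
  fail(1) 'c': from fail(0)=0 chase 'c': 0 ⇒ 0;  out=∅∪out(0)=∅
  fail(5) 'a': from fail(0)=0 chase 'a': 0 ⇒ 0;  out=∅∪out(0)=∅
  fail(8) 'd': from fail(0)=0 chase 'd': 0 ⇒ 0;  out=∅∪out(0)=∅
  fail(16) 'b': from fail(0)=0 chase 'b': 0 ⇒ 0;  out=∅∪out(0)=∅
  fail(2) 'ca': from fail(1)=0 chase 'a': 0 ⇒ 5;  out=∅∪out(5)=∅
  fail(6) 'ab': from fail(5)=0 chase 'b': 0 ⇒ 16;  out=∅∪out(16)=∅
  fail(9) 'db': from fail(8)=0 chase 'b': 0 ⇒ 16;  out=∅∪out(16)=∅
  fail(13) 'cd': from fail(1)=0 chase 'd': 0 ⇒ 8;  out=∅∪out(8)=∅
  fail(17) 'ba': from fail(16)=0 chase 'a': 0 ⇒ 5;  out={4}∪out(5)={4}
  fail(3) 'cac': from fail(2)=5 chase 'c': 5→0 ⇒ 1;  out=∅∪out(1)=∅
  fail(7) 'aba': from fail(6)=16 chase 'a': 16 ⇒ 17;  out={1}∪out(17)={1,4}
  fail(10) 'dbb': from fail(9)=16 chase 'b': 16→0 ⇒ 16;  out=∅∪out(16)=∅
  fail(14) 'cdb': from fail(13)=8 chase 'b': 8 ⇒ 9;  out=∅∪out(9)=∅
  fail(4) 'cacc': from fail(3)=1 chase 'c': 1→0 ⇒ 1;  out={0}∪out(1)={0}
  fail(11) 'dbba': from fail(10)=16 chase 'a': 16 ⇒ 17;  out=∅∪out(17)={4}
  fail(15) 'cdbd': from fail(14)=9 chase 'd': 9→16→0 ⇒ 8;  out={3}∪out(8)={3}
  fail(12) 'dbbad': from fail(11)=17 chase 'd': 17→5→0 ⇒ 8;  out={2}∪out(8)={2}

Text stream:
pos 0 'a': at 5
pos 1 'b': at 6
pos 2 'c': at 1 (via fail)
pos 3 'b': at 16 (via fail)
pos 4 'a': at 17  emit P4@[3:4]
pos 5 'b': at 6 (via fail)
pos 6 'a': at 7  emit P1@[4:6],P4@[5:6]
pos 7 'd': at 8 (via fail)
pos 8 'a': at 5 (via fail)
pos 9 'b': at 6
pos 10 'c': at 1 (via fail)
pos 11 'd': at 13
pos 12 'a': at 5 (via fail)
pos 13 'b': at 6
pos 14 'a': at 7  emit P1@[12:14],P4@[13:14]
pos 15 'd': at 8 (via fail)
pos 16 'b': at 9
pos 17 'b': at 10
pos 18 'c': at 1 (via fail)
pos 19 'c': at 1 (via fail)
pos 20 'c': at 1 (via fail)
pos 21 'a': at 2
pos 22 'c': at 3
pos 23 'c': at 4  emit P0@[20:23]
pos 24 'a': at 2 (via fail)
pos 25 'b': at 6 (via fail)
pos 26 'a': at 7  emit P1@[24:26],P4@[25:26]
pos 27 'c': at 1 (via fail)
pos 28 'a': at 2
pos 29 'c': at 3
pos 30 'c': at 4  emit P0@[27:30]
pos 31 'c': at 1 (via fail)
pos 32 'b': at 16 (via fail)
pos 33 'a': at 17  emit P4@[32:33]
pos 34 'c': at 1 (via fail)
pos 35 'd': at 13
pos 36 'b': at 14
pos 37 'd': at 15  emit P3@[34:37]
pos 38 'b': at 9 (via fail)
pos 39 'a': at 17 (via fail)  emit P4@[38:39]
pos 40 'b': at 6 (via fail)
pos 41 'a': at 7  emit P1@[39:41],P4@[40:41]
pos 42 'c': at 1 (via fail)

Matches: [[4,4],[6,1],[6,4],[14,1],[14,4],[23,0],[26,1],[26,4],[30,0],[33,4],[37,3],[39,4],[41,1],[41,4]]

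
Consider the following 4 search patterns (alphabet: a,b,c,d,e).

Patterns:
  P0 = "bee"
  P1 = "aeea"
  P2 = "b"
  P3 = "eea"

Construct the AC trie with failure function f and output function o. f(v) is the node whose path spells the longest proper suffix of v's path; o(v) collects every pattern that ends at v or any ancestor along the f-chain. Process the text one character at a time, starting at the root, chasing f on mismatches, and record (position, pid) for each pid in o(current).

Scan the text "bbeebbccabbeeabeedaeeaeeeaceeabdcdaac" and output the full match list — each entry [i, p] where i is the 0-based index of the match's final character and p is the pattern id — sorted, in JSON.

Build:
Trie nodes:
  n0 'ε': a→4 b→1 e→8
  n1 'b': e→2  ←P2
  n2 'be': e→3
  n3 'bee': ·  ←P0
  n4 'a': e→5
  n5 'ae': e→6
  n6 'aee': a→7
  n7 'aeea': ·  ←P1
  n8 'e': e→9
  n9 'ee': a→10
  n10 'eea': ·  ←P3

BFS fail/out derivation:
  n1('b'): parent n0 fail=0; on 'b' 0 → fail=0;  out {2}∪∅={2}
  n4('a'): parent n0 fail=0; on 'a' 0 → fail=0;  out ∅∪∅=∅
  n8('e'): parent n0 fail=0; on 'e' 0 → fail=0;  out ∅∪∅=∅
  n2('be'): parent n1 fail=0; on 'e' 0 → fail=8;  out ∅∪∅=∅
  n5('ae'): parent n4 fail=0; on 'e' 0 → fail=8;  out ∅∪∅=∅
  n9('ee'): parent n8 fail=0; on 'e' 0 → fail=8;  out ∅∪∅=∅
  n3('bee'): parent n2 fail=8; on 'e' 8 → fail=9;  out {0}∪∅={0}
  n6('aee'): parent n5 fail=8; on 'e' 8 → fail=9;  out ∅∪∅=∅
  n10('eea'): parent n9 fail=8; on 'a' 8→0 → fail=4;  out {3}∪∅={3}
  n7('aeea'): parent n6 fail=9; on 'a' 9 → fail=10;  out {1}∪{3}={1,3}

Scan:
[0] read 'b'  n0⇒n1  emit P2@[0:0]
[1] read 'b'  n1⇒n1 ·f  emit P2@[1:1]
[2] read 'e'  n1⇒n2
[3] read 'e'  n2⇒n3  emit P0@[1:3]
[4] read 'b'  n3⇒n1 ·f  emit P2@[4:4]
[5] read 'b'  n1⇒n1 ·f  emit P2@[5:5]
[6] read 'c'  n1⇒n0 ·f
[7] read 'c'  n0⇒n0
[8] read 'a'  n0⇒n4
[9] read 'b'  n4⇒n1 ·f  emit P2@[9:9]
[10] read 'b'  n1⇒n1 ·f  emit P2@[10:10]
[11] read 'e'  n1⇒n2
[12] read 'e'  n2⇒n3  emit P0@[10:12]
[13] read 'a'  n3⇒n10 ·f  emit P3@[11:13]
[14] read 'b'  n10⇒n1 ·f  emit P2@[14:14]
[15] read 'e'  n1⇒n2
[16] read 'e'  n2⇒n3  emit P0@[14:16]
[17] read 'd'  n3⇒n0 ·f
[18] read 'a'  n0⇒n4
[19] read 'e'  n4⇒n5
[20] read 'e'  n5⇒n6
[21] read 'a'  n6⇒n7  emit P1@[18:21],P3@[19:21]
[22] read 'e'  n7⇒n5 ·f
[23] read 'e'  n5⇒n6
[24] read 'e'  n6⇒n9 ·f
[25] read 'a'  n9⇒n10  emit P3@[23:25]
[26] read 'c'  n10⇒n0 ·f
[27] read 'e'  n0⇒n8
[28] read 'e'  n8⇒n9
[29] read 'a'  n9⇒n10  emit P3@[27:29]
[30] read 'b'  n10⇒n1 ·f  emit P2@[30:30]
[31] read 'd'  n1⇒n0 ·f
[32] read 'c'  n0⇒n0
[33] read 'd'  n0⇒n0
[34] read 'a'  n0⇒n4
[35] read 'a'  n4⇒n4 ·f
[36] read 'c'  n4⇒n0 ·f

Matches: [[0,2],[1,2],[3,0],[4,2],[5,2],[9,2],[10,2],[12,0],[13,3],[14,2],[16,0],[21,1],[21,3],[25,3],[29,3],[30,2]]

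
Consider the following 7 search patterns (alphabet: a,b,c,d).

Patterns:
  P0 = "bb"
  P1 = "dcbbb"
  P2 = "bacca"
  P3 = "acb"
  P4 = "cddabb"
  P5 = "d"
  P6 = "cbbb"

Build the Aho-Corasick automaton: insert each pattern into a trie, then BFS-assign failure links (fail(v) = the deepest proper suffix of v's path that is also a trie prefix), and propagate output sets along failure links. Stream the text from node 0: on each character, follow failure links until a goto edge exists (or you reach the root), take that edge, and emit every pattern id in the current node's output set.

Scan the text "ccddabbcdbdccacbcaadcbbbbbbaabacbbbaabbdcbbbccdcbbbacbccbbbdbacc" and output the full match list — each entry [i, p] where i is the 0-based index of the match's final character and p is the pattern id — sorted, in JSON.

Build automaton:
Trie nodes:
  n0 'ε': a→12 b→1 c→15 d→3
  n1 'b': a→8 b→2
  n2 'bb': ·  ←P0
  n3 'd': c→4  ←P5
  n4 'dc': b→5
  n5 'dcb': b→6
  n6 'dcbb': b→7
  n7 'dcbbb': ·  ←P1
  n8 'ba': c→9
  n9 'bac': c→10
  n10 'bacc': a→11
  n11 'bacca': ·  ←P2
  n12 'a': c→13
  n13 'ac': b→14
  n14 'acb': ·  ←P3
  n15 'c': b→21 d→16
  n16 'cd': d→17
  n17 'cdd': a→18
  n18 'cdda': b→19
  n19 'cddab': b→20
  n20 'cddabb': ·  ←P4
  n21 'cb': b→22
  n22 'cbb': b→23
  n23 'cbbb': ·  ←P6

BFS fail/out derivation:
  n1('b'): parent n0 fail=0; on 'b' 0 → fail=0;  out ∅∪∅=∅
  n3('d'): parent n0 fail=0; on 'd' 0 → fail=0;  out {5}∪∅={5}
  n12('a'): parent n0 fail=0; on 'a' 0 → fail=0;  out ∅∪∅=∅
  n15('c'): parent n0 fail=0; on 'c' 0 → fail=0;  out ∅∪∅=∅
  n2('bb'): parent n1 fail=0; on 'b' 0 → fail=1;  out {0}∪∅={0}
  n4('dc'): parent n3 fail=0; on 'c' 0 → fail=15;  out ∅∪∅=∅
  n8('ba'): parent n1 fail=0; on 'a' 0 → fail=12;  out ∅∪∅=∅
  n13('ac'): parent n12 fail=0; on 'c' 0 → fail=15;  out ∅∪∅=∅
  n16('cd'): parent n15 fail=0; on 'd' 0 → fail=3;  out ∅∪{5}={5}
  n21('cb'): parent n15 fail=0; on 'b' 0 → fail=1;  out ∅∪∅=∅
  n5('dcb'): parent n4 fail=15; on 'b' 15 → fail=21;  out ∅∪∅=∅
  n9('bac'): parent n8 fail=12; on 'c' 12 → fail=13;  out ∅∪∅=∅
  n14('acb'): parent n13 fail=15; on 'b' 15 → fail=21;  out {3}∪∅={3}
  n17('cdd'): parent n16 fail=3; on 'd' 3→0 → fail=3;  out ∅∪{5}={5}
  n22('cbb'): parent n21 fail=1; on 'b' 1 → fail=2;  out ∅∪{0}={0}
  n6('dcbb'): parent n5 fail=21; on 'b' 21 → fail=22;  out ∅∪{0}={0}
  n10('bacc'): parent n9 fail=13; on 'c' 13→15→0 → fail=15;  out ∅∪∅=∅
  n18('cdda'): parent n17 fail=3; on 'a' 3→0 → fail=12;  out ∅∪∅=∅
  n23('cbbb'): parent n22 fail=2; on 'b' 2→1 → fail=2;  out {6}∪{0}={0,6}
  n7('dcbbb'): parent n6 fail=22; on 'b' 22 → fail=23;  out {1}∪{0,6}={0,1,6}
  n11('bacca'): parent n10 fail=15; on 'a' 15→0 → fail=12;  out {2}∪∅={2}
  n19('cddab'): parent n18 fail=12; on 'b' 12→0 → fail=1;  out ∅∪∅=∅
  n20('cddabb'): parent n19 fail=1; on 'b' 1 → fail=2;  out {4}∪{0}={0,4}

Text stream:
pos 0 'c': at 15
pos 1 'c': at 15 (fail-walked)
pos 2 'd': at 16  ** P5@[2:2]
pos 3 'd': at 17  ** P5@[3:3]
pos 4 'a': at 18
pos 5 'b': at 19
pos 6 'b': at 20  ** P0@[5:6],P4@[1:6]
pos 7 'c': at 15 (fail-walked)
pos 8 'd': at 16  ** P5@[8:8]
pos 9 'b': at 1 (fail-walked)
pos 10 'd': at 3 (fail-walked)  ** P5@[10:10]
pos 11 'c': at 4
pos 12 'c': at 15 (fail-walked)
pos 13 'a': at 12 (fail-walked)
pos 14 'c': at 13
pos 15 'b': at 14  ** P3@[13:15]
pos 16 'c': at 15 (fail-walked)
pos 17 'a': at 12 (fail-walked)
pos 18 'a': at 12 (fail-walked)
pos 19 'd': at 3 (fail-walked)  ** P5@[19:19]
pos 20 'c': at 4
pos 21 'b': at 5
pos 22 'b': at 6  ** P0@[21:22]
pos 23 'b': at 7  ** P0@[22:23],P1@[19:23],P6@[20:23]
pos 24 'b': at 2 (fail-walked)  ** P0@[23:24]
pos 25 'b': at 2 (fail-walked)  ** P0@[24:25]
pos 26 'b': at 2 (fail-walked)  ** P0@[25:26]
pos 27 'a': at 8 (fail-walked)
pos 28 'a': at 12 (fail-walked)
pos 29 'b': at 1 (fail-walked)
pos 30 'a': at 8
pos 31 'c': at 9
pos 32 'b': at 14 (fail-walked)  ** P3@[30:32]
pos 33 'b': at 22 (fail-walked)  ** P0@[32:33]
pos 34 'b': at 23  ** P0@[33:34],P6@[31:34]
pos 35 'a': at 8 (fail-walked)
pos 36 'a': at 12 (fail-walked)
pos 37 'b': at 1 (fail-walked)
pos 38 'b': at 2  ** P0@[37:38]
pos 39 'd': at 3 (fail-walked)  ** P5@[39:39]
pos 40 'c': at 4
pos 41 'b': at 5
pos 42 'b': at 6  ** P0@[41:42]
pos 43 'b': at 7  ** P0@[42:43],P1@[39:43],P6@[40:43]
pos 44 'c': at 15 (fail-walked)
pos 45 'c': at 15 (fail-walked)
pos 46 'd': at 16  ** P5@[46:46]
pos 47 'c': at 4 (fail-walked)
pos 48 'b': at 5
pos 49 'b': at 6  ** P0@[48:49]
pos 50 'b': at 7  ** P0@[49:50],P1@[46:50],P6@[47:50]
pos 51 'a': at 8 (fail-walked)
pos 52 'c': at 9
pos 53 'b': at 14 (fail-walked)  ** P3@[51:53]
pos 54 'c': at 15 (fail-walked)
pos 55 'c': at 15 (fail-walked)
pos 56 'b': at 21
pos 57 'b': at 22  ** P0@[56:57]
pos 58 'b': at 23  ** P0@[57:58],P6@[55:58]
pos 59 'd': at 3 (fail-walked)  ** P5@[59:59]
pos 60 'b': at 1 (fail-walked)
pos 61 'a': at 8
pos 62 'c': at 9
pos 63 'c': at 10

All matches (sorted): [[2,5],[3,5],[6,0],[6,4],[8,5],[10,5],[15,3],[19,5],[22,0],[23,0],[23,1],[23,6],[24,0],[25,0],[26,0],[32,3],[33,0],[34,0],[34,6],[38,0],[39,5],[42,0],[43,0],[43,1],[43,6],[46,5],[49,0],[50,0],[50,1],[50,6],[53,3],[57,0],[58,0],[58,6],[59,5]]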